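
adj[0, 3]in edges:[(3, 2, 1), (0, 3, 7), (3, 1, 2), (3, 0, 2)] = 7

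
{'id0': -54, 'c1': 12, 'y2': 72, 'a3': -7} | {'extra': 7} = {'id0': -54, 'c1': 12, 'y2': 72, 'a3': -7, 'extra': 7}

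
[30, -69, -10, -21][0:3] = [30, -69, -10]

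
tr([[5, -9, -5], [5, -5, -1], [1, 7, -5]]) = -5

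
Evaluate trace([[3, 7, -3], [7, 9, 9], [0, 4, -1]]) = diagonal: 3 + 9 + (-1)
= 11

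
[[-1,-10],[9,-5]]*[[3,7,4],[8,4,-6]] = [[-83, -47, 56], [-13, 43, 66]]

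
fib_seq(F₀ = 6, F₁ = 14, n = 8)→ F_2 = F_1 + F_0 = 20
F_3 = F_2 + F_1 = 34
F_4 = F_3 + F_2 = 54
...
= [6, 14, 20, 34, 54, 88, 142, 230]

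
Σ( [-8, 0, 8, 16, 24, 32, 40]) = 112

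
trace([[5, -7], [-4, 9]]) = diagonal: 5 + 9
= 14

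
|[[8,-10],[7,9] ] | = 142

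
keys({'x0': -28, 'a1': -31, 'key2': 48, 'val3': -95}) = ['x0', 'a1', 'key2', 'val3']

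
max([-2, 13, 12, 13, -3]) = 13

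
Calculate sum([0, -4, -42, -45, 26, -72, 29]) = 0 + (-4) + (-42) + (-45) + 26 + (-72) + 29
= -108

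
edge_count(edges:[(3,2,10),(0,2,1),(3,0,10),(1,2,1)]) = 4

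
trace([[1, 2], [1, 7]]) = diagonal: 1 + 7
= 8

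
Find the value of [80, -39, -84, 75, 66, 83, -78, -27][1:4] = [-39, -84, 75]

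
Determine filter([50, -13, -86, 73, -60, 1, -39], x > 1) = [50, 73]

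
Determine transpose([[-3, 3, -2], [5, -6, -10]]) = [[-3, 5], [3, -6], [-2, -10]]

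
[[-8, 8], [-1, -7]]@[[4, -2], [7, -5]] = C[0][0] = (-8)*(4) + (8)*(7) = 24
C[0][1] = (-8)*(-2) + (8)*(-5) = -24
C[1][0] = (-1)*(4) + (-7)*(7) = -53
C[1][1] = (-1)*(-2) + (-7)*(-5) = 37
= [[24, -24], [-53, 37]]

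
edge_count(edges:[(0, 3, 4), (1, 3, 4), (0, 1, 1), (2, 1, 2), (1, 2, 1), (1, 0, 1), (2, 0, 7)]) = 7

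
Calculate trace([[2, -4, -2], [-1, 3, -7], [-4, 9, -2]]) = 3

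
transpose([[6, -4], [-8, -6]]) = [[6, -8], [-4, -6]]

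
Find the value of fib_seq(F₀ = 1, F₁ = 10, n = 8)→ [1, 10, 11, 21, 32, 53, 85, 138]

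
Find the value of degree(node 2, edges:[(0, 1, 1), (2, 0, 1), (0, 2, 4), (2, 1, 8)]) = 3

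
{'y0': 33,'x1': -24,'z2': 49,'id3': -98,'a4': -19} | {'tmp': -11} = {'y0': 33, 'x1': -24, 'z2': 49, 'id3': -98, 'a4': -19, 'tmp': -11}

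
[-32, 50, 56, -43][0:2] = [-32, 50]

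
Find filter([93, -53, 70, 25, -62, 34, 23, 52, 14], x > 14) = keep x where x > 14: 93✓, -53✗, 70✓, 25✓, -62✗, 34✓, 23✓, 52✓, 14✗
= [93, 70, 25, 34, 23, 52]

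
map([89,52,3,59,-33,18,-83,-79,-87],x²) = [7921, 2704, 9, 3481, 1089, 324, 6889, 6241, 7569]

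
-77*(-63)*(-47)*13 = -2963961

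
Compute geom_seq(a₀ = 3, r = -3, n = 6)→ [3, -9, 27, -81, 243, -729]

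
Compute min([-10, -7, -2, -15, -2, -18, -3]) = -18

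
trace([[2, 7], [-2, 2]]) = diagonal: 2 + 2
= 4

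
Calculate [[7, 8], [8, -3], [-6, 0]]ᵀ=[[7, 8, -6], [8, -3, 0]]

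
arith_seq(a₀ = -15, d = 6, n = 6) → a_0 = -15 + 0*6 = -15
a_1 = -15 + 1*6 = -9
a_2 = -15 + 2*6 = -3
...
= [-15, -9, -3, 3, 9, 15]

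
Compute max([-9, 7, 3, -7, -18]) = 7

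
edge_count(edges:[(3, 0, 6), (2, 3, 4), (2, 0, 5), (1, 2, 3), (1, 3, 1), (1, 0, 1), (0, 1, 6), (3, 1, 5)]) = 8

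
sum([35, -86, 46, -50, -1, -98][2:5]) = slice → [46, -50, -1]
46 + (-50) + (-1)
= -5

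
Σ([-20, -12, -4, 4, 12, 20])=(-20) + (-12) + (-4) + 4 + 12 + 20
= 0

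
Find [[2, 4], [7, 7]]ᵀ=[[2, 7], [4, 7]]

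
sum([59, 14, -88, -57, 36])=-36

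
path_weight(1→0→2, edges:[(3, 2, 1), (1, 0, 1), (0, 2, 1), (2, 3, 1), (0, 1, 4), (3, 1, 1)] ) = w(1→0)=1 + w(0→2)=1
= 2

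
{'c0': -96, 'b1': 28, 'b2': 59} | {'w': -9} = {'c0': -96, 'b1': 28, 'b2': 59, 'w': -9}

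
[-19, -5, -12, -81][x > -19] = keep x where x > -19: -19✗, -5✓, -12✓, -81✗
= [-5, -12]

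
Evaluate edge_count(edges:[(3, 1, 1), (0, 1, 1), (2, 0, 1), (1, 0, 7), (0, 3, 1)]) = 5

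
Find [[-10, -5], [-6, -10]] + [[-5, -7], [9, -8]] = [[-15, -12], [3, -18]]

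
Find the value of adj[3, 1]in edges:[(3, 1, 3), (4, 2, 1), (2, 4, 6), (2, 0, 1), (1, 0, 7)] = 3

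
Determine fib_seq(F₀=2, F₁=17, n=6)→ [2, 17, 19, 36, 55, 91]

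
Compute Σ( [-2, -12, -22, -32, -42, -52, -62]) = (-2) + (-12) + (-22) + (-32) + (-42) + (-52) + (-62)
= -224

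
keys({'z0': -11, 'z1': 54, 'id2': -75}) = ['z0', 'z1', 'id2']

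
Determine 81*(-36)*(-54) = 157464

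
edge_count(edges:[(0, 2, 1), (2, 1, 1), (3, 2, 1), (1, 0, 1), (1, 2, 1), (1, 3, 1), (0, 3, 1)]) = 7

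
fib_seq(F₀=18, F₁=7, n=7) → F_2 = F_1 + F_0 = 25
F_3 = F_2 + F_1 = 32
F_4 = F_3 + F_2 = 57
...
= [18, 7, 25, 32, 57, 89, 146]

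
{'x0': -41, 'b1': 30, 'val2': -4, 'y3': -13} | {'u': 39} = {'x0': -41, 'b1': 30, 'val2': -4, 'y3': -13, 'u': 39}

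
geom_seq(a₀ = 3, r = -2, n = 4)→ a_0 = 3*(-2)^0 = 3
a_1 = 3*(-2)^1 = -6
a_2 = 3*(-2)^2 = 12
...
= [3, -6, 12, -24]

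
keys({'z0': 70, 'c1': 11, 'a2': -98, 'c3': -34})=['z0', 'c1', 'a2', 'c3']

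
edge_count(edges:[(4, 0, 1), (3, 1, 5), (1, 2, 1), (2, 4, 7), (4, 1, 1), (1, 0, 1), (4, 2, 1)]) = 7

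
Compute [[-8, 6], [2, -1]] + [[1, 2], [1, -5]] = [[-7, 8], [3, -6]]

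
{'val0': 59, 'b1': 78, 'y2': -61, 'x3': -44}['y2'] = -61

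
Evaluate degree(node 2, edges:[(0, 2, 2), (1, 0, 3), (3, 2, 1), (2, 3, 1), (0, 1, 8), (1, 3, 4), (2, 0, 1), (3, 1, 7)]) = incident: (0,2), (3,2), (2,3), (2,0)
= 4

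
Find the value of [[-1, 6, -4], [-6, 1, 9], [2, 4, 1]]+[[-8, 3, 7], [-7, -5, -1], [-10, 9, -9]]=[[-9, 9, 3], [-13, -4, 8], [-8, 13, -8]]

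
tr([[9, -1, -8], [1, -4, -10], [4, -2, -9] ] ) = diagonal: 9 + (-4) + (-9)
= -4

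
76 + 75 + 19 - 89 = 81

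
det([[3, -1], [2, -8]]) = (3)*(-8) - (-1)*(2)
= -22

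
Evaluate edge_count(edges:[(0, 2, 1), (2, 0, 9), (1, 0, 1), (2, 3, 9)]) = 4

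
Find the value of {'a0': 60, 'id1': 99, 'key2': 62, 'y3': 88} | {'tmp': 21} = {'a0': 60, 'id1': 99, 'key2': 62, 'y3': 88, 'tmp': 21}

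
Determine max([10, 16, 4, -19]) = 16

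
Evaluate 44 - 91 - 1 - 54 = -102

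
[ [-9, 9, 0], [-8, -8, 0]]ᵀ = [[-9, -8], [9, -8], [0, 0]]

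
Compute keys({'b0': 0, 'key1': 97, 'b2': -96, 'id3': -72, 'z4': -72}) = ['b0', 'key1', 'b2', 'id3', 'z4']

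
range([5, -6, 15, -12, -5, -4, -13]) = 28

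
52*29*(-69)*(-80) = 8324160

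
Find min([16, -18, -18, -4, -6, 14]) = -18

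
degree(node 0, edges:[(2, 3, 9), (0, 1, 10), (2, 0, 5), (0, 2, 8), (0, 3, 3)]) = 4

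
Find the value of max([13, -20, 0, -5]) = 13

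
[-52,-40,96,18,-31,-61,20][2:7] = [96, 18, -31, -61, 20]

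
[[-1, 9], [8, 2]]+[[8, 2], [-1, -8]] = [[7, 11], [7, -6]]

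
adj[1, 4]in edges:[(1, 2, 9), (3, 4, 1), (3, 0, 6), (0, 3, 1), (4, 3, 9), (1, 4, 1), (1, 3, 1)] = 1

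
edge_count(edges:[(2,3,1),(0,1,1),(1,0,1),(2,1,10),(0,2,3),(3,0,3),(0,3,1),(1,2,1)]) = 8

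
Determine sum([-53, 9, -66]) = (-53) + 9 + (-66)
= -110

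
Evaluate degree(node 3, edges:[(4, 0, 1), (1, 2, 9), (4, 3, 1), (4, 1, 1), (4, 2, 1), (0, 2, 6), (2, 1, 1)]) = 1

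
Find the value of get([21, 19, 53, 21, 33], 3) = 21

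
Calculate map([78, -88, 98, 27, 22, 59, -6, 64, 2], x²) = (78)²=6084, (-88)²=7744, (98)²=9604, (27)²=729, (22)²=484, (59)²=3481, (-6)²=36, (64)²=4096, (2)²=4
= [6084, 7744, 9604, 729, 484, 3481, 36, 4096, 4]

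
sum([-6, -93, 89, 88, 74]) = (-6) + (-93) + 89 + 88 + 74
= 152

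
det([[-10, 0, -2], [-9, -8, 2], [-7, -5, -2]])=-238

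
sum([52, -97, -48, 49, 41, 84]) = 52 + (-97) + (-48) + 49 + 41 + 84
= 81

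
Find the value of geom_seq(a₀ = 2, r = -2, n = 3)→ [2, -4, 8]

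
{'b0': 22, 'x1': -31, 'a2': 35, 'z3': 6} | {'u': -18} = {'b0': 22, 'x1': -31, 'a2': 35, 'z3': 6, 'u': -18}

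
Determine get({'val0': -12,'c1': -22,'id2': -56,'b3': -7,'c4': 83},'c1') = -22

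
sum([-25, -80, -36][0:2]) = slice → [-25, -80]
(-25) + (-80)
= -105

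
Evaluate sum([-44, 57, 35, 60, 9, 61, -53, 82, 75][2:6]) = slice → [35, 60, 9, 61]
35 + 60 + 9 + 61
= 165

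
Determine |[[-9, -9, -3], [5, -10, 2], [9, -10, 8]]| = (1)*(-9)*det([[-10, 2], [-10, 8]]) + (-1)*(-9)*det([[5, 2], [9, 8]]) + (1)*(-3)*det([[5, -10], [9, -10]])
= 540 + 198 + -120
= 618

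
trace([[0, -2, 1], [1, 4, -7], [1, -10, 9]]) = diagonal: 0 + 4 + 9
= 13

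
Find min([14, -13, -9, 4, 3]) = -13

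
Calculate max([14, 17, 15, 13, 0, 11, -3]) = 17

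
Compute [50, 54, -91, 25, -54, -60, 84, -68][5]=-60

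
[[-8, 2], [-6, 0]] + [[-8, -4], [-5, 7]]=[[-16, -2], [-11, 7]]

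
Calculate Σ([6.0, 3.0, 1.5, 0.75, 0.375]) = 6.0 + 3.0 + 1.5 + 0.75 + 0.375
= 11.625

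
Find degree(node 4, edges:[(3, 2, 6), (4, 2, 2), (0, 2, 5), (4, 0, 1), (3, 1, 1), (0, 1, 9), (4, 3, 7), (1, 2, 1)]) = 3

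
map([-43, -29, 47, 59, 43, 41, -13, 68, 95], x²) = [1849, 841, 2209, 3481, 1849, 1681, 169, 4624, 9025]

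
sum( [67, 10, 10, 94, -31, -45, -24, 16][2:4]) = slice → [10, 94]
10 + 94
= 104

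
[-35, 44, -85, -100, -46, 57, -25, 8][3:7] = [-100, -46, 57, -25]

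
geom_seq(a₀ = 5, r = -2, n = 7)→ [5, -10, 20, -40, 80, -160, 320]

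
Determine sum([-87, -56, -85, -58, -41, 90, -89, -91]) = (-87) + (-56) + (-85) + (-58) + (-41) + 90 + (-89) + (-91)
= -417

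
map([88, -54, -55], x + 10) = [98, -44, -45]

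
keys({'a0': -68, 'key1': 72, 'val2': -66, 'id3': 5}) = ['a0', 'key1', 'val2', 'id3']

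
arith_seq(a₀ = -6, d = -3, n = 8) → a_0 = -6 + 0*-3 = -6
a_1 = -6 + 1*-3 = -9
a_2 = -6 + 2*-3 = -12
...
= [-6, -9, -12, -15, -18, -21, -24, -27]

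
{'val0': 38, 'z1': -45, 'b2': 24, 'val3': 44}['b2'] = 24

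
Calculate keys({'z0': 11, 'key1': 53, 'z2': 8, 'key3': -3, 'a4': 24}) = ['z0', 'key1', 'z2', 'key3', 'a4']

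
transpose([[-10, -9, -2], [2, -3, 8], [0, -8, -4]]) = [[-10, 2, 0], [-9, -3, -8], [-2, 8, -4]]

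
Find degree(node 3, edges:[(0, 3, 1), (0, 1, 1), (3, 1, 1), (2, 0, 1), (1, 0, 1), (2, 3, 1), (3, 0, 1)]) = 4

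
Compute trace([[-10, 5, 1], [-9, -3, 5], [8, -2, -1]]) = diagonal: (-10) + (-3) + (-1)
= -14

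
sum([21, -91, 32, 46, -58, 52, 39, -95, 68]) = 21 + (-91) + 32 + 46 + (-58) + 52 + 39 + (-95) + 68
= 14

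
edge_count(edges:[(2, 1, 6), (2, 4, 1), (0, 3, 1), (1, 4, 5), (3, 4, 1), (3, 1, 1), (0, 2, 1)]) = 7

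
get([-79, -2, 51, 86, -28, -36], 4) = -28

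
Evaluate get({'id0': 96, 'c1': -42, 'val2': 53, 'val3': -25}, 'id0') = 96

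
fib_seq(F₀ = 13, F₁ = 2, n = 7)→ [13, 2, 15, 17, 32, 49, 81]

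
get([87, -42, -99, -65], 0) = 87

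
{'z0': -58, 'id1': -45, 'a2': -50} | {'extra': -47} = {'z0': -58, 'id1': -45, 'a2': -50, 'extra': -47}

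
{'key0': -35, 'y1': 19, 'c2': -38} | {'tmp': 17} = {'key0': -35, 'y1': 19, 'c2': -38, 'tmp': 17}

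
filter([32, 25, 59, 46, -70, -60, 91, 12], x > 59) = keep x where x > 59: 32✗, 25✗, 59✗, 46✗, -70✗, -60✗, 91✓, 12✗
= [91]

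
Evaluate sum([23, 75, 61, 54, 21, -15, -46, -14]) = 23 + 75 + 61 + 54 + 21 + (-15) + (-46) + (-14)
= 159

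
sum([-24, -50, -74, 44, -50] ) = -154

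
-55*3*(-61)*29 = 291885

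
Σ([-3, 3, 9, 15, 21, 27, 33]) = 105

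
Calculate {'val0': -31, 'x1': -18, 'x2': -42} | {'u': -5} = {'val0': -31, 'x1': -18, 'x2': -42, 'u': -5}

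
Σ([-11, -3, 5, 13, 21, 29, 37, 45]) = (-11) + (-3) + 5 + 13 + 21 + 29 + 37 + 45
= 136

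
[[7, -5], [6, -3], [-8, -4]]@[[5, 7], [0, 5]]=C[0][0] = (7)*(5) + (-5)*(0) = 35
C[0][1] = (7)*(7) + (-5)*(5) = 24
C[1][0] = (6)*(5) + (-3)*(0) = 30
C[1][1] = (6)*(7) + (-3)*(5) = 27
C[2][0] = (-8)*(5) + (-4)*(0) = -40
C[2][1] = (-8)*(7) + (-4)*(5) = -76
= [[35, 24], [30, 27], [-40, -76]]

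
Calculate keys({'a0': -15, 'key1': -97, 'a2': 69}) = ['a0', 'key1', 'a2']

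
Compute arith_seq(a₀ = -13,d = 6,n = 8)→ a_0 = -13 + 0*6 = -13
a_1 = -13 + 1*6 = -7
a_2 = -13 + 2*6 = -1
...
= [-13, -7, -1, 5, 11, 17, 23, 29]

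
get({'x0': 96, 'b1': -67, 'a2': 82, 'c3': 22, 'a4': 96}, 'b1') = -67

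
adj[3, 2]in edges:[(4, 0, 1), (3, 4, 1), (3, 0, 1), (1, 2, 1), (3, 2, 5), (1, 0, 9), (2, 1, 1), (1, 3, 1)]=5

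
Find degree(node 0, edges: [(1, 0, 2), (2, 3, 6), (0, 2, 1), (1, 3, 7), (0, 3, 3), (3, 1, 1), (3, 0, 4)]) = 4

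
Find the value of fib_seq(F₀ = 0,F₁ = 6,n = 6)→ [0, 6, 6, 12, 18, 30]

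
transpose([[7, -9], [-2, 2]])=[[7, -2], [-9, 2]]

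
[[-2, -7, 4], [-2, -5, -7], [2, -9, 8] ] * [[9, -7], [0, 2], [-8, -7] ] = [[-50, -28], [38, 53], [-46, -88]]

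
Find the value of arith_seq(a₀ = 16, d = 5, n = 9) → a_0 = 16 + 0*5 = 16
a_1 = 16 + 1*5 = 21
a_2 = 16 + 2*5 = 26
...
= [16, 21, 26, 31, 36, 41, 46, 51, 56]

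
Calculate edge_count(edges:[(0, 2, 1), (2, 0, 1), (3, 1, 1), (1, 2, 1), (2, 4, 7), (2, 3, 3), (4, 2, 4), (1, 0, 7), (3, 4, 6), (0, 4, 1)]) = 10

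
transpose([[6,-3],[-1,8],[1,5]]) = [[6, -1, 1], [-3, 8, 5]]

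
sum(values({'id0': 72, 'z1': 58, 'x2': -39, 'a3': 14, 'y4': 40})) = 72 + 58 + (-39) + 14 + 40
= 145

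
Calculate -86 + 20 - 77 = -143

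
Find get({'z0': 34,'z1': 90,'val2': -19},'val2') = -19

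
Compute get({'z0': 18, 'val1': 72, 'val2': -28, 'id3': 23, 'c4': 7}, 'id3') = 23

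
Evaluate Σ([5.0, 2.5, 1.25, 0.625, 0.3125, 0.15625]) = 9.84375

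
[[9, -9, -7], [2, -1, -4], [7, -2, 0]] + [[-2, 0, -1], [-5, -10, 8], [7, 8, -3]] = [[7, -9, -8], [-3, -11, 4], [14, 6, -3]]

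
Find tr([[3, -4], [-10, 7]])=diagonal: 3 + 7
= 10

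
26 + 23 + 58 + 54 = 161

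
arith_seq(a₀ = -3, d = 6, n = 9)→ [-3, 3, 9, 15, 21, 27, 33, 39, 45]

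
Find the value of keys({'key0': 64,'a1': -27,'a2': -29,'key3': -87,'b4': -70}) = ['key0', 'a1', 'a2', 'key3', 'b4']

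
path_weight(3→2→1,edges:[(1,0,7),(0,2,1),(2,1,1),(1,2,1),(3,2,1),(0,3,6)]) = 2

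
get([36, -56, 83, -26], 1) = -56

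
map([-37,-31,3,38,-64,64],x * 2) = -37*2=-74, -31*2=-62, 3*2=6, 38*2=76, -64*2=-128, 64*2=128
= [-74, -62, 6, 76, -128, 128]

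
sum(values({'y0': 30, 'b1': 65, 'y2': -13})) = 82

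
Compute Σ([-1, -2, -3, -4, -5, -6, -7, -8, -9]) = -45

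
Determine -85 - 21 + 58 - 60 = -108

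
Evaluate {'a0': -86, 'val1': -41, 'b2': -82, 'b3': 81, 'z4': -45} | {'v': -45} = {'a0': -86, 'val1': -41, 'b2': -82, 'b3': 81, 'z4': -45, 'v': -45}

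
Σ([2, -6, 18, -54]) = 2 + -6 + 18 + -54
= -40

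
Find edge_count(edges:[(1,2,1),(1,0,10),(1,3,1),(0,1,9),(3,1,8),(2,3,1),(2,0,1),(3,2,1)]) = 8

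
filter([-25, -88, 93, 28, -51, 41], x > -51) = keep x where x > -51: -25✓, -88✗, 93✓, 28✓, -51✗, 41✓
= [-25, 93, 28, 41]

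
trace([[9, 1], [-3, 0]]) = 9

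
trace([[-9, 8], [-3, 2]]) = diagonal: (-9) + 2
= -7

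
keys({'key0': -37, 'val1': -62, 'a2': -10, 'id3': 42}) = ['key0', 'val1', 'a2', 'id3']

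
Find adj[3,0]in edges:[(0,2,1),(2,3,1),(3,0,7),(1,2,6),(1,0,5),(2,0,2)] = 7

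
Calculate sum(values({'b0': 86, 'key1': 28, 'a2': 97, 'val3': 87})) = 86 + 28 + 97 + 87
= 298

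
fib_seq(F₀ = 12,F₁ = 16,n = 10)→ [12, 16, 28, 44, 72, 116, 188, 304, 492, 796]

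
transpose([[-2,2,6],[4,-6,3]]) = [[-2, 4], [2, -6], [6, 3]]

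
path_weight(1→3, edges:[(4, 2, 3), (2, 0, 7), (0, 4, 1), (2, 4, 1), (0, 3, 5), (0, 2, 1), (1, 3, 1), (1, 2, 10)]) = w(1→3)=1
= 1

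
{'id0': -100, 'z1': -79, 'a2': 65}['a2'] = 65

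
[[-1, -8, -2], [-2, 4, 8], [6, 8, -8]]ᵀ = [[-1, -2, 6], [-8, 4, 8], [-2, 8, -8]]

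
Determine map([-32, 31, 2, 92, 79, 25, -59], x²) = [1024, 961, 4, 8464, 6241, 625, 3481]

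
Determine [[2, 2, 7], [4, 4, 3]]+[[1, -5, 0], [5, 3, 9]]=[[3, -3, 7], [9, 7, 12]]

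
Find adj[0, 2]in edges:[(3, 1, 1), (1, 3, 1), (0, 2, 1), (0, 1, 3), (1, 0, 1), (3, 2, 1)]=1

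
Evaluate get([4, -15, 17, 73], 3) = 73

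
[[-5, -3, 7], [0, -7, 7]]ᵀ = [[-5, 0], [-3, -7], [7, 7]]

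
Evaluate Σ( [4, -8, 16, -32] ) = 4 + -8 + 16 + -32
= -20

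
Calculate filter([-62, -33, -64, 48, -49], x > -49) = keep x where x > -49: -62✗, -33✓, -64✗, 48✓, -49✗
= [-33, 48]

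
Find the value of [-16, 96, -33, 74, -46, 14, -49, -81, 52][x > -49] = [-16, 96, -33, 74, -46, 14, 52]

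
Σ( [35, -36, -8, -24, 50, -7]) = 10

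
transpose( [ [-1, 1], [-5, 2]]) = [[-1, -5], [1, 2]]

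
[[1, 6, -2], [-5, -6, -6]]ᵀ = [[1, -5], [6, -6], [-2, -6]]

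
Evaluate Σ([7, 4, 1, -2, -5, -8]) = -3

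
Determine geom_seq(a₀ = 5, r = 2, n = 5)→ [5, 10, 20, 40, 80]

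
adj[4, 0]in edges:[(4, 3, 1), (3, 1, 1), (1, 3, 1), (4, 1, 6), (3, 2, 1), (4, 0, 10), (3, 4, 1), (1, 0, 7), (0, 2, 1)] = 10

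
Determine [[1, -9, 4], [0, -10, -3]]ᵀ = [[1, 0], [-9, -10], [4, -3]]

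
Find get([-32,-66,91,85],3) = 85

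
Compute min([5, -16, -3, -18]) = -18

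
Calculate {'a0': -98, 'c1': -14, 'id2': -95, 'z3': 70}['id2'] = -95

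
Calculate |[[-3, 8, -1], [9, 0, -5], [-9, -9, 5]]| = 216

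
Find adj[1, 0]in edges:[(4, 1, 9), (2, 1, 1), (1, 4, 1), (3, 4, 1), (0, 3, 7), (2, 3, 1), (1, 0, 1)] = 1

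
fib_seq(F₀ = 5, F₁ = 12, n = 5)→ [5, 12, 17, 29, 46]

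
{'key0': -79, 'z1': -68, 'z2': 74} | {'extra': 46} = {'key0': -79, 'z1': -68, 'z2': 74, 'extra': 46}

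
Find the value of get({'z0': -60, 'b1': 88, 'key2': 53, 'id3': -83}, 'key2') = 53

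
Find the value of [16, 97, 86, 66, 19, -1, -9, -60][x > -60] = [16, 97, 86, 66, 19, -1, -9]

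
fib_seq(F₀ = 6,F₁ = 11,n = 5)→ [6, 11, 17, 28, 45]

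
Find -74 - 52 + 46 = -80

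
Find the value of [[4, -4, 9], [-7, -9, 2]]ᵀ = [[4, -7], [-4, -9], [9, 2]]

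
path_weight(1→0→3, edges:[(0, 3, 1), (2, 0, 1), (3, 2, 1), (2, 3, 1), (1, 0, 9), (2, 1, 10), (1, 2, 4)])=w(1→0)=9 + w(0→3)=1
= 10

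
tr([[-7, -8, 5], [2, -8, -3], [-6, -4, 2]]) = -13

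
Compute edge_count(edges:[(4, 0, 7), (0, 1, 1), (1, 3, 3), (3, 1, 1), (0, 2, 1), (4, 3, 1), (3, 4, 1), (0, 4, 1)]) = 8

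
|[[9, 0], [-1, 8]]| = (9)*(8) - (0)*(-1)
= 72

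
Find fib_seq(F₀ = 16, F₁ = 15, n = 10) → [16, 15, 31, 46, 77, 123, 200, 323, 523, 846]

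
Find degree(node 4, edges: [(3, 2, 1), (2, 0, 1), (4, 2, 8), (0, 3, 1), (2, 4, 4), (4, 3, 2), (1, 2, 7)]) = 3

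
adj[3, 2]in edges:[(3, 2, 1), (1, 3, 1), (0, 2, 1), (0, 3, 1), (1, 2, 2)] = 1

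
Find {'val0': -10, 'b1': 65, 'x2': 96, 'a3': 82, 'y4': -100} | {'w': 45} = {'val0': -10, 'b1': 65, 'x2': 96, 'a3': 82, 'y4': -100, 'w': 45}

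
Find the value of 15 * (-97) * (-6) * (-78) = -680940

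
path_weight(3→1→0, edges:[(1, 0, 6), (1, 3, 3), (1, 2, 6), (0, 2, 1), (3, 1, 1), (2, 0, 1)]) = w(3→1)=1 + w(1→0)=6
= 7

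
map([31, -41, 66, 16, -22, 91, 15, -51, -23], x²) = (31)²=961, (-41)²=1681, (66)²=4356, (16)²=256, (-22)²=484, (91)²=8281, (15)²=225, (-51)²=2601, (-23)²=529
= [961, 1681, 4356, 256, 484, 8281, 225, 2601, 529]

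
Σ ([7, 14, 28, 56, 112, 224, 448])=7 + 14 + 28 + 56 + 112 + 224 + 448
= 889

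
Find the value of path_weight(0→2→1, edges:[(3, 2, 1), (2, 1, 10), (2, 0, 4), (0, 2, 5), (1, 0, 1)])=w(0→2)=5 + w(2→1)=10
= 15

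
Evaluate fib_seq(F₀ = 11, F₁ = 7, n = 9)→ F_2 = F_1 + F_0 = 18
F_3 = F_2 + F_1 = 25
F_4 = F_3 + F_2 = 43
...
= [11, 7, 18, 25, 43, 68, 111, 179, 290]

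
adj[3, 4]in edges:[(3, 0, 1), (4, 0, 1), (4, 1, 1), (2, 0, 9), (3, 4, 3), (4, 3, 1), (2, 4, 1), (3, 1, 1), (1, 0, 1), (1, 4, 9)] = 3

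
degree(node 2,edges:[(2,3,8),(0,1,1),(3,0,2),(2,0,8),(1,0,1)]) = incident: (2,3), (2,0)
= 2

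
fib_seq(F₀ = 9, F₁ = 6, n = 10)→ F_2 = F_1 + F_0 = 15
F_3 = F_2 + F_1 = 21
F_4 = F_3 + F_2 = 36
...
= [9, 6, 15, 21, 36, 57, 93, 150, 243, 393]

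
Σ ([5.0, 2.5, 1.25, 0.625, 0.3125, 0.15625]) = 5.0 + 2.5 + 1.25 + 0.625 + 0.3125 + 0.15625
= 9.84375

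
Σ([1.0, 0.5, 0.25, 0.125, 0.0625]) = 1.9375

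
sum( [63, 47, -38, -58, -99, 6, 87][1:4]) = slice → [47, -38, -58]
47 + (-38) + (-58)
= -49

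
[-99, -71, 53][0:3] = [-99, -71, 53]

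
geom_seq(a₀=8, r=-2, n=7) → a_0 = 8*(-2)^0 = 8
a_1 = 8*(-2)^1 = -16
a_2 = 8*(-2)^2 = 32
...
= [8, -16, 32, -64, 128, -256, 512]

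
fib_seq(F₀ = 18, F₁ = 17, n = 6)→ [18, 17, 35, 52, 87, 139]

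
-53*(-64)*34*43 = 4959104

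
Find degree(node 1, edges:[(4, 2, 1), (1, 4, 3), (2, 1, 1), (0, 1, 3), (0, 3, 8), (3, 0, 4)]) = incident: (1,4), (2,1), (0,1)
= 3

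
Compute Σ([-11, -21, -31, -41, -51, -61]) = -216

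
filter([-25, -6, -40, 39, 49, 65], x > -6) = keep x where x > -6: -25✗, -6✗, -40✗, 39✓, 49✓, 65✓
= [39, 49, 65]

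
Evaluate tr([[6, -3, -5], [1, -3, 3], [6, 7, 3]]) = diagonal: 6 + (-3) + 3
= 6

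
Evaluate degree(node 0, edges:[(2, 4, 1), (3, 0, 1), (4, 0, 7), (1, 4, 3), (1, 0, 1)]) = incident: (3,0), (4,0), (1,0)
= 3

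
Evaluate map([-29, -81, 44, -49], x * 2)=[-58, -162, 88, -98]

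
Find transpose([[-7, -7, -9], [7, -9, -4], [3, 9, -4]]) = [[-7, 7, 3], [-7, -9, 9], [-9, -4, -4]]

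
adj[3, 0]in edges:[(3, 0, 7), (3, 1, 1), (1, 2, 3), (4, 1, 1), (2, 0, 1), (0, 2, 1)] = 7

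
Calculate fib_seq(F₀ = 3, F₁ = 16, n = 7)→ F_2 = F_1 + F_0 = 19
F_3 = F_2 + F_1 = 35
F_4 = F_3 + F_2 = 54
...
= [3, 16, 19, 35, 54, 89, 143]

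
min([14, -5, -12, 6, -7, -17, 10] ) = -17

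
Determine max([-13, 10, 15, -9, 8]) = 15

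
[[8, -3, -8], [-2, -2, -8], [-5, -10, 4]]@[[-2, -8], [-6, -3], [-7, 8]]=[[58, -119], [72, -42], [42, 102]]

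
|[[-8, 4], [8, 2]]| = (-8)*(2) - (4)*(8)
= -48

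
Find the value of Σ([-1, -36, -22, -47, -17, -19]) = -142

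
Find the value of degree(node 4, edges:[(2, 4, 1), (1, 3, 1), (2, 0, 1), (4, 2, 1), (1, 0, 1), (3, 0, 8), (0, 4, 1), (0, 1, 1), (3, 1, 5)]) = incident: (2,4), (4,2), (0,4)
= 3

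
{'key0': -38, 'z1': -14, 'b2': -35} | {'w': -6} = {'key0': -38, 'z1': -14, 'b2': -35, 'w': -6}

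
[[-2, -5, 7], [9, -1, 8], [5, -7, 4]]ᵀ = [[-2, 9, 5], [-5, -1, -7], [7, 8, 4]]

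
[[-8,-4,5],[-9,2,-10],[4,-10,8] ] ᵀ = [[-8, -9, 4], [-4, 2, -10], [5, -10, 8]]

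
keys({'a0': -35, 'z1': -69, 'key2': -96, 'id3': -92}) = ['a0', 'z1', 'key2', 'id3']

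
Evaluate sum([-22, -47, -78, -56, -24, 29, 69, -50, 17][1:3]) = -125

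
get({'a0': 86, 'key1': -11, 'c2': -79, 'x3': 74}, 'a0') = 86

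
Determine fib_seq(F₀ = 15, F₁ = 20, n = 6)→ F_2 = F_1 + F_0 = 35
F_3 = F_2 + F_1 = 55
F_4 = F_3 + F_2 = 90
...
= [15, 20, 35, 55, 90, 145]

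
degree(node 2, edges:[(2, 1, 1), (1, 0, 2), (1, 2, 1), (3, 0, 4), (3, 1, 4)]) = 2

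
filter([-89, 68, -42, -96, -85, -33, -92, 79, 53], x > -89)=[68, -42, -85, -33, 79, 53]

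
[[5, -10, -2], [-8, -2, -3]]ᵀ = [[5, -8], [-10, -2], [-2, -3]]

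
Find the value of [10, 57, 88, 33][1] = 57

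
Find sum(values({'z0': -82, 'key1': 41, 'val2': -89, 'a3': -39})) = (-82) + 41 + (-89) + (-39)
= -169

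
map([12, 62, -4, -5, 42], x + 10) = 12+10=22, 62+10=72, -4+10=6, -5+10=5, 42+10=52
= [22, 72, 6, 5, 52]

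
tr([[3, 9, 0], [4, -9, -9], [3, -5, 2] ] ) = -4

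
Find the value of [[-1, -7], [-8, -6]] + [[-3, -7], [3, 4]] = [[-4, -14], [-5, -2]]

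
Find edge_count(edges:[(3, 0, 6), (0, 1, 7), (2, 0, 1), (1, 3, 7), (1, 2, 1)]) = 5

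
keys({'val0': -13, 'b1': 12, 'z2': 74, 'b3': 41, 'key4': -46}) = ['val0', 'b1', 'z2', 'b3', 'key4']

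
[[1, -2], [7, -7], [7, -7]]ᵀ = [[1, 7, 7], [-2, -7, -7]]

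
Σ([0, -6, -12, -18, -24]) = -60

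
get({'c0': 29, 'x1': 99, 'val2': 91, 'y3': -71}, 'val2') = 91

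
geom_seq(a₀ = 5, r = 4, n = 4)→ a_0 = 5*4^0 = 5
a_1 = 5*4^1 = 20
a_2 = 5*4^2 = 80
...
= [5, 20, 80, 320]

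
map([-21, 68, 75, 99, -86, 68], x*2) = -21*2=-42, 68*2=136, 75*2=150, 99*2=198, -86*2=-172, 68*2=136
= [-42, 136, 150, 198, -172, 136]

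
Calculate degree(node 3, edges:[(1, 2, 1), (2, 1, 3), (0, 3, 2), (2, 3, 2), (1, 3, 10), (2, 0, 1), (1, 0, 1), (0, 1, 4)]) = incident: (0,3), (2,3), (1,3)
= 3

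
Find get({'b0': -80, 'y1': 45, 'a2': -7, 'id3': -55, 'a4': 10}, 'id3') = -55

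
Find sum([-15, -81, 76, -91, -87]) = -198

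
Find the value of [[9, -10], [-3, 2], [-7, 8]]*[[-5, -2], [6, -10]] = [[-105, 82], [27, -14], [83, -66]]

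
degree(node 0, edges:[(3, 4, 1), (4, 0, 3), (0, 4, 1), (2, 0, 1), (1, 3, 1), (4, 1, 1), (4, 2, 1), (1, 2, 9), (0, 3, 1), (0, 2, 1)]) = incident: (4,0), (0,4), (2,0), (0,3), (0,2)
= 5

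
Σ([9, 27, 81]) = 117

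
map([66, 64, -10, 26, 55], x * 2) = 66*2=132, 64*2=128, -10*2=-20, 26*2=52, 55*2=110
= [132, 128, -20, 52, 110]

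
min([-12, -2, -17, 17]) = -17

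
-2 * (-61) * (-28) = -3416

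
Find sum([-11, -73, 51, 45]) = (-11) + (-73) + 51 + 45
= 12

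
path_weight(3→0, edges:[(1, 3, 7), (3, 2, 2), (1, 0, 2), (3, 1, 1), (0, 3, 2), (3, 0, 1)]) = 1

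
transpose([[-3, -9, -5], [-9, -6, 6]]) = [[-3, -9], [-9, -6], [-5, 6]]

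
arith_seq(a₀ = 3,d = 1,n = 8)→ [3, 4, 5, 6, 7, 8, 9, 10]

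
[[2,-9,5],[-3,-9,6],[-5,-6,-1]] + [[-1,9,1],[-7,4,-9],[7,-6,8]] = [[1, 0, 6], [-10, -5, -3], [2, -12, 7]]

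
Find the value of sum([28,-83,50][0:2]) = slice → [28, -83]
28 + (-83)
= -55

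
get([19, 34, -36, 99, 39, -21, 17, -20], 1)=34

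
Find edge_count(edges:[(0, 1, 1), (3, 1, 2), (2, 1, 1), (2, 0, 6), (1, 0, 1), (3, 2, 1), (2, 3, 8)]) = 7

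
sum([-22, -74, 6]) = (-22) + (-74) + 6
= -90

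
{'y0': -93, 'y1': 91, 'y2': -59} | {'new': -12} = {'y0': -93, 'y1': 91, 'y2': -59, 'new': -12}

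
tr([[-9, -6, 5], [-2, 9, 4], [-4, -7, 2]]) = 2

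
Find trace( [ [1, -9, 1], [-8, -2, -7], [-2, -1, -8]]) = diagonal: 1 + (-2) + (-8)
= -9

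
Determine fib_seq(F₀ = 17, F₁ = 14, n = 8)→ [17, 14, 31, 45, 76, 121, 197, 318]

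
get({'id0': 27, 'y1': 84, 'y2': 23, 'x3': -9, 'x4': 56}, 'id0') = 27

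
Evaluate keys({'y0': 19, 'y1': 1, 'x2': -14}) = ['y0', 'y1', 'x2']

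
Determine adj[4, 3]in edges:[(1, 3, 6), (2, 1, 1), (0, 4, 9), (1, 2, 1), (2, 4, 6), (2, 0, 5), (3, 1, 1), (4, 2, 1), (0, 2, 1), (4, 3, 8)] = 8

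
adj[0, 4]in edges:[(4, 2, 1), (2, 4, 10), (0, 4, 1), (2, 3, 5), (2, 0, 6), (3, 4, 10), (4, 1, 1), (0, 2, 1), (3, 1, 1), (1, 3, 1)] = 1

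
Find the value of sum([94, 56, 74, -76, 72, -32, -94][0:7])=slice → [94, 56, 74, -76, 72, -32, -94]
94 + 56 + 74 + (-76) + 72 + (-32) + (-94)
= 94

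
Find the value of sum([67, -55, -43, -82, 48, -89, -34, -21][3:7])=slice → [-82, 48, -89, -34]
(-82) + 48 + (-89) + (-34)
= -157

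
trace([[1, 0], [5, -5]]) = -4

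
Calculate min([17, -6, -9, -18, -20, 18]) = -20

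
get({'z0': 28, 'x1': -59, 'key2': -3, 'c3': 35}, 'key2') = -3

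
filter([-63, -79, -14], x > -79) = [-63, -14]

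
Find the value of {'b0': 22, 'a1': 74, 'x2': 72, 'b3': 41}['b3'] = 41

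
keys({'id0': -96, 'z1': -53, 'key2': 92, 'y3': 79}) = ['id0', 'z1', 'key2', 'y3']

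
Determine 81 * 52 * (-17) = -71604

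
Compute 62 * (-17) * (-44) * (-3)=-139128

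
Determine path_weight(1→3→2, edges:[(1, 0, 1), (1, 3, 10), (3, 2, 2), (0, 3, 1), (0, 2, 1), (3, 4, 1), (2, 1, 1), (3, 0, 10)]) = w(1→3)=10 + w(3→2)=2
= 12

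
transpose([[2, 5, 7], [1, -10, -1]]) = [[2, 1], [5, -10], [7, -1]]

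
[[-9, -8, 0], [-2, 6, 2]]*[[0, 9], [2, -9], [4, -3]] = C[0][0] = (-9)*(0) + (-8)*(2) + (0)*(4) = -16
C[0][1] = (-9)*(9) + (-8)*(-9) + (0)*(-3) = -9
C[1][0] = (-2)*(0) + (6)*(2) + (2)*(4) = 20
C[1][1] = (-2)*(9) + (6)*(-9) + (2)*(-3) = -78
= [[-16, -9], [20, -78]]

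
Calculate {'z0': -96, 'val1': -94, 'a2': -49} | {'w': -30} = {'z0': -96, 'val1': -94, 'a2': -49, 'w': -30}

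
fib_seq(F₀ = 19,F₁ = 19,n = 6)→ F_2 = F_1 + F_0 = 38
F_3 = F_2 + F_1 = 57
F_4 = F_3 + F_2 = 95
...
= [19, 19, 38, 57, 95, 152]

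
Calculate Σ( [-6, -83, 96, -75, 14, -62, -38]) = (-6) + (-83) + 96 + (-75) + 14 + (-62) + (-38)
= -154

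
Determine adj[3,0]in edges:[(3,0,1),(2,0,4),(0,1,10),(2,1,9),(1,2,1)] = 1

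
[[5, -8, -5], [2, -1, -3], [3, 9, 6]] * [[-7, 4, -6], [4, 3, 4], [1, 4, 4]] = [[-72, -24, -82], [-21, -7, -28], [21, 63, 42]]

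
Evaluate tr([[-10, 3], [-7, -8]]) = -18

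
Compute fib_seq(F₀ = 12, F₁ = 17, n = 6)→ F_2 = F_1 + F_0 = 29
F_3 = F_2 + F_1 = 46
F_4 = F_3 + F_2 = 75
...
= [12, 17, 29, 46, 75, 121]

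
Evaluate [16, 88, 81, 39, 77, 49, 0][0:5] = [16, 88, 81, 39, 77]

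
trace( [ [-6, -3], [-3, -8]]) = -14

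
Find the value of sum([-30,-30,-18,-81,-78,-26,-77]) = -340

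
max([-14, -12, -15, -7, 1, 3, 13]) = 13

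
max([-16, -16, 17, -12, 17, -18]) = 17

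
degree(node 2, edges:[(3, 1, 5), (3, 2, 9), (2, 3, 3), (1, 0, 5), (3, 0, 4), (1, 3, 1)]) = 2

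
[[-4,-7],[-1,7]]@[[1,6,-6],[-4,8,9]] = [[24, -80, -39], [-29, 50, 69]]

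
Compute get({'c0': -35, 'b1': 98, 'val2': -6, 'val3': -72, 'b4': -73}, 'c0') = -35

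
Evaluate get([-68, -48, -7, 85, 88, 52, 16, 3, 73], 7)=3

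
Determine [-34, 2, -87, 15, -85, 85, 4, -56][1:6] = [2, -87, 15, -85, 85]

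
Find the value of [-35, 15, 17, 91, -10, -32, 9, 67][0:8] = [-35, 15, 17, 91, -10, -32, 9, 67]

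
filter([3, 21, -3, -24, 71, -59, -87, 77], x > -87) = [3, 21, -3, -24, 71, -59, 77]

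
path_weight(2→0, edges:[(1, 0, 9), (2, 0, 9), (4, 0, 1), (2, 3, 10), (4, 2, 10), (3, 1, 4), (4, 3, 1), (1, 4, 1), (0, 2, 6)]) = w(2→0)=9
= 9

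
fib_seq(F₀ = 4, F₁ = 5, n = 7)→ F_2 = F_1 + F_0 = 9
F_3 = F_2 + F_1 = 14
F_4 = F_3 + F_2 = 23
...
= [4, 5, 9, 14, 23, 37, 60]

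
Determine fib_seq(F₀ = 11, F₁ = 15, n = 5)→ F_2 = F_1 + F_0 = 26
F_3 = F_2 + F_1 = 41
F_4 = F_3 + F_2 = 67
= [11, 15, 26, 41, 67]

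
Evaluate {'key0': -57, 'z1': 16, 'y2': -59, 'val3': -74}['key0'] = -57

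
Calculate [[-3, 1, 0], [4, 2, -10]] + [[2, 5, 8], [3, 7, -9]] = [[-1, 6, 8], [7, 9, -19]]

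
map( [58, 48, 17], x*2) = 58*2=116, 48*2=96, 17*2=34
= [116, 96, 34]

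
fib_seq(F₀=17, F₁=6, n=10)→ F_2 = F_1 + F_0 = 23
F_3 = F_2 + F_1 = 29
F_4 = F_3 + F_2 = 52
...
= [17, 6, 23, 29, 52, 81, 133, 214, 347, 561]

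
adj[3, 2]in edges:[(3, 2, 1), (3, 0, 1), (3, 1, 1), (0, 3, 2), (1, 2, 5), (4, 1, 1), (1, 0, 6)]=1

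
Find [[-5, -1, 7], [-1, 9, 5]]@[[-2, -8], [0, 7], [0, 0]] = [[10, 33], [2, 71]]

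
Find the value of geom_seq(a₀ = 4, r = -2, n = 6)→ [4, -8, 16, -32, 64, -128]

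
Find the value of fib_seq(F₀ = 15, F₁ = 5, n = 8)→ F_2 = F_1 + F_0 = 20
F_3 = F_2 + F_1 = 25
F_4 = F_3 + F_2 = 45
...
= [15, 5, 20, 25, 45, 70, 115, 185]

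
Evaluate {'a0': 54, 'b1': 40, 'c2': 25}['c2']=25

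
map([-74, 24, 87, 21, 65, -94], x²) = (-74)²=5476, (24)²=576, (87)²=7569, (21)²=441, (65)²=4225, (-94)²=8836
= [5476, 576, 7569, 441, 4225, 8836]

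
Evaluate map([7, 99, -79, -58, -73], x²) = (7)²=49, (99)²=9801, (-79)²=6241, (-58)²=3364, (-73)²=5329
= [49, 9801, 6241, 3364, 5329]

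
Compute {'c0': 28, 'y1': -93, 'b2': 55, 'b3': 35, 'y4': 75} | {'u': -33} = {'c0': 28, 'y1': -93, 'b2': 55, 'b3': 35, 'y4': 75, 'u': -33}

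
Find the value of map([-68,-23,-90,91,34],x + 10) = -68+10=-58, -23+10=-13, -90+10=-80, 91+10=101, 34+10=44
= [-58, -13, -80, 101, 44]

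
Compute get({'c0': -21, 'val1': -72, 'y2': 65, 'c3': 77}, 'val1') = -72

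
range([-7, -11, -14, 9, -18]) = 27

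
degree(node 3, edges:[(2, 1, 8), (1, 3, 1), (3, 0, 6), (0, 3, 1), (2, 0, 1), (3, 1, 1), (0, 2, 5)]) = incident: (1,3), (3,0), (0,3), (3,1)
= 4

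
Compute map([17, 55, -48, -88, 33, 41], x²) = (17)²=289, (55)²=3025, (-48)²=2304, (-88)²=7744, (33)²=1089, (41)²=1681
= [289, 3025, 2304, 7744, 1089, 1681]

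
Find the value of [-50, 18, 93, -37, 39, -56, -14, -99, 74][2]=93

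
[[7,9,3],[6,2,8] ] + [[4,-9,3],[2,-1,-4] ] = [[11, 0, 6], [8, 1, 4]]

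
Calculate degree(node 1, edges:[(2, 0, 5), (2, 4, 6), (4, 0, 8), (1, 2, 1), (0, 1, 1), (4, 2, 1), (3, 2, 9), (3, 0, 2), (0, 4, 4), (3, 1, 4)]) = 3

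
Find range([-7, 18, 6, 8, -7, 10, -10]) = 28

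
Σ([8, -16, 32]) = 24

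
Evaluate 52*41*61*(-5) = -650260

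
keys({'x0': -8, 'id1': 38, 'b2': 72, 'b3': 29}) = ['x0', 'id1', 'b2', 'b3']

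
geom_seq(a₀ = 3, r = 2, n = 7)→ [3, 6, 12, 24, 48, 96, 192]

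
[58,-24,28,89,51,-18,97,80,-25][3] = 89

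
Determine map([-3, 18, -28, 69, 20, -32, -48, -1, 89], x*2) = [-6, 36, -56, 138, 40, -64, -96, -2, 178]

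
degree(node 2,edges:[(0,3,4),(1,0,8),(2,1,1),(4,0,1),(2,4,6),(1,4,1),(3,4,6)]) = 2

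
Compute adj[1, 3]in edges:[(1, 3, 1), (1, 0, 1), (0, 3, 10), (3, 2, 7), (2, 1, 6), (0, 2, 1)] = 1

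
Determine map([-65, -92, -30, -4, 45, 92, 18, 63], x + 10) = [-55, -82, -20, 6, 55, 102, 28, 73]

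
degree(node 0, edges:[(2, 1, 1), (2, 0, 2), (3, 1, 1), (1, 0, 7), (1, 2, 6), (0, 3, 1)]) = 3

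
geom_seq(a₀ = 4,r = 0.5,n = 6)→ [4.0, 2.0, 1.0, 0.5, 0.25, 0.125]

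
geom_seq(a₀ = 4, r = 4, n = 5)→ [4, 16, 64, 256, 1024]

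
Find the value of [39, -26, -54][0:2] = [39, -26]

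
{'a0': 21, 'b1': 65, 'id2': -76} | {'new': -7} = {'a0': 21, 'b1': 65, 'id2': -76, 'new': -7}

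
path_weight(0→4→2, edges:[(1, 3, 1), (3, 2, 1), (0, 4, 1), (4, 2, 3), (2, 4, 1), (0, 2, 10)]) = 4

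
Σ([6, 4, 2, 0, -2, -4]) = 6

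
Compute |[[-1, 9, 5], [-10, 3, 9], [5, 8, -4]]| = (1)*(-1)*det([[3, 9], [8, -4]]) + (-1)*(9)*det([[-10, 9], [5, -4]]) + (1)*(5)*det([[-10, 3], [5, 8]])
= 84 + 45 + -475
= -346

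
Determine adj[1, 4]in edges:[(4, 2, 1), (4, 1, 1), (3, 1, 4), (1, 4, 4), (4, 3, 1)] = 4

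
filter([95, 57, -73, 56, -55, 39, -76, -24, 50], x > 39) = [95, 57, 56, 50]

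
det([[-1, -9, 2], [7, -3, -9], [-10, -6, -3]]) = -1098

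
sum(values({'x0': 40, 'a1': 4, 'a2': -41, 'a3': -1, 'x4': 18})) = 40 + 4 + (-41) + (-1) + 18
= 20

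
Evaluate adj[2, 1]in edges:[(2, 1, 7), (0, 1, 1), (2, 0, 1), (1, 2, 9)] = 7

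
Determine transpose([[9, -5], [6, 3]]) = [[9, 6], [-5, 3]]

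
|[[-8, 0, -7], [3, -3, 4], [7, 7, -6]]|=(1)*(-8)*det([[-3, 4], [7, -6]]) + (-1)*(0)*det([[3, 4], [7, -6]]) + (1)*(-7)*det([[3, -3], [7, 7]])
= 80 + 0 + -294
= -214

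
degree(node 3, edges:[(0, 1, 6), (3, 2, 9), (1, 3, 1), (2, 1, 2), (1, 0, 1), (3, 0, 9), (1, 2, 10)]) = 3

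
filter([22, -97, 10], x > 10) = keep x where x > 10: 22✓, -97✗, 10✗
= [22]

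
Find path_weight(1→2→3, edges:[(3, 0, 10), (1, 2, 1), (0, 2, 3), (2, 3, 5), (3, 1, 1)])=6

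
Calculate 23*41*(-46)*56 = -2429168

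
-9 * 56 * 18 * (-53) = 480816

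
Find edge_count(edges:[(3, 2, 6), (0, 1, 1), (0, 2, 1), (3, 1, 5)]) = 4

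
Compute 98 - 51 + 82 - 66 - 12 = 51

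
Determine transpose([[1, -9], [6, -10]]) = [[1, 6], [-9, -10]]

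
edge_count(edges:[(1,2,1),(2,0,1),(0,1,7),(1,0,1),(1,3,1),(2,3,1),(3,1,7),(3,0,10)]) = 8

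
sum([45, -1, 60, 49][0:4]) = 153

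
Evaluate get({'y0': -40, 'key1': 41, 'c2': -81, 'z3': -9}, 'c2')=-81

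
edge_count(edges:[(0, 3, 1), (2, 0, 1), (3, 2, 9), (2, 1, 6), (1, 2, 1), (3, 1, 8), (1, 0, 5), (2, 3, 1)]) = 8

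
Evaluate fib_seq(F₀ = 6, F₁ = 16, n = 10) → F_2 = F_1 + F_0 = 22
F_3 = F_2 + F_1 = 38
F_4 = F_3 + F_2 = 60
...
= [6, 16, 22, 38, 60, 98, 158, 256, 414, 670]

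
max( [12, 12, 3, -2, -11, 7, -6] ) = 12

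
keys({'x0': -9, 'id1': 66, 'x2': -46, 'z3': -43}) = ['x0', 'id1', 'x2', 'z3']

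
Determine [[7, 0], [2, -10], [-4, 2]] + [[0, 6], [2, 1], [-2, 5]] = [[7, 6], [4, -9], [-6, 7]]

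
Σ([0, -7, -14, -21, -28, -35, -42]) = -147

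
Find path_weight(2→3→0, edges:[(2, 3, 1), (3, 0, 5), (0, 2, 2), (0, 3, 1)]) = w(2→3)=1 + w(3→0)=5
= 6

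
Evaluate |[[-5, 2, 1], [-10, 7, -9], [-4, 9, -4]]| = -335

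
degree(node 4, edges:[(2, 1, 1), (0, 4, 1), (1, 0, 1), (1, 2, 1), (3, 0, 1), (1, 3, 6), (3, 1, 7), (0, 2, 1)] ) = incident: (0,4)
= 1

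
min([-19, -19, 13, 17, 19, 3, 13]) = -19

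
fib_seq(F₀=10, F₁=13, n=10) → [10, 13, 23, 36, 59, 95, 154, 249, 403, 652]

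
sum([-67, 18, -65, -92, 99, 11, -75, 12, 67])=(-67) + 18 + (-65) + (-92) + 99 + 11 + (-75) + 12 + 67
= -92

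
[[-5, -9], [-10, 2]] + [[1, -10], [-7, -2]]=[[-4, -19], [-17, 0]]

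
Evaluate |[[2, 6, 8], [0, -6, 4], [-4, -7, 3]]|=(1)*(2)*det([[-6, 4], [-7, 3]]) + (-1)*(6)*det([[0, 4], [-4, 3]]) + (1)*(8)*det([[0, -6], [-4, -7]])
= 20 + -96 + -192
= -268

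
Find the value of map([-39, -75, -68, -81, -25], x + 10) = [-29, -65, -58, -71, -15]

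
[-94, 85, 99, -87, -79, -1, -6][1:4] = [85, 99, -87]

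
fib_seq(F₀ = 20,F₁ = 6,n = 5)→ [20, 6, 26, 32, 58]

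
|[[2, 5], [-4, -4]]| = (2)*(-4) - (5)*(-4)
= 12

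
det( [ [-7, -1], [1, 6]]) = -41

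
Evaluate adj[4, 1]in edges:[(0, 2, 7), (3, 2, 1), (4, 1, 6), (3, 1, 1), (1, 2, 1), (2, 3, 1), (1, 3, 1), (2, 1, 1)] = 6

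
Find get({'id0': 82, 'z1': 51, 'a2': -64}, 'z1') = 51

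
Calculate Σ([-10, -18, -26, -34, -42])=(-10) + (-18) + (-26) + (-34) + (-42)
= -130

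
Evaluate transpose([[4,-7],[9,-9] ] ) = [[4, 9], [-7, -9]]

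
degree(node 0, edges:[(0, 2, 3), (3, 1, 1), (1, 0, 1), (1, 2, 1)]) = incident: (0,2), (1,0)
= 2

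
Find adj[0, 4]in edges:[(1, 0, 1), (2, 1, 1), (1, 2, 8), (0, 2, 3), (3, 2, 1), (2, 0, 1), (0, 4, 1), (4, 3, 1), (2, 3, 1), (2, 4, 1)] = 1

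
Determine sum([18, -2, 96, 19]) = 131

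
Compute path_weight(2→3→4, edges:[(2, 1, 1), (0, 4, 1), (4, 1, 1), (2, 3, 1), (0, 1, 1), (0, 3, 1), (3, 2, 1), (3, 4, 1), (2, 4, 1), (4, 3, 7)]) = w(2→3)=1 + w(3→4)=1
= 2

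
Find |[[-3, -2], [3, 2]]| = 0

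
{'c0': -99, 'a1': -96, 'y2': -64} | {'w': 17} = {'c0': -99, 'a1': -96, 'y2': -64, 'w': 17}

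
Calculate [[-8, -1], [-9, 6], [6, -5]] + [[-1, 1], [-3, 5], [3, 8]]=[[-9, 0], [-12, 11], [9, 3]]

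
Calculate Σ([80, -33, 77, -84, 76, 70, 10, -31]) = 80 + (-33) + 77 + (-84) + 76 + 70 + 10 + (-31)
= 165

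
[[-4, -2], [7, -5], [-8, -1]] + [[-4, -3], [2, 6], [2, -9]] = [[-8, -5], [9, 1], [-6, -10]]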